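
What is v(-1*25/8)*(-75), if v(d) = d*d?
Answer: -46875/64 ≈ -732.42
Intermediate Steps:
v(d) = d²
v(-1*25/8)*(-75) = (-1*25/8)²*(-75) = (-25*⅛)²*(-75) = (-25/8)²*(-75) = (625/64)*(-75) = -46875/64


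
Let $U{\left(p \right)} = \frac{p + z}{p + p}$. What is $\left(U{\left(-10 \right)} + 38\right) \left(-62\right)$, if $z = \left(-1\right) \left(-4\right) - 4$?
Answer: $-2387$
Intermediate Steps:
$z = 0$ ($z = 4 - 4 = 0$)
$U{\left(p \right)} = \frac{1}{2}$ ($U{\left(p \right)} = \frac{p + 0}{p + p} = \frac{p}{2 p} = p \frac{1}{2 p} = \frac{1}{2}$)
$\left(U{\left(-10 \right)} + 38\right) \left(-62\right) = \left(\frac{1}{2} + 38\right) \left(-62\right) = \frac{77}{2} \left(-62\right) = -2387$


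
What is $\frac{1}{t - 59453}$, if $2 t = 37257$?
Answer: $- \frac{2}{81649} \approx -2.4495 \cdot 10^{-5}$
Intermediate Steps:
$t = \frac{37257}{2}$ ($t = \frac{1}{2} \cdot 37257 = \frac{37257}{2} \approx 18629.0$)
$\frac{1}{t - 59453} = \frac{1}{\frac{37257}{2} - 59453} = \frac{1}{- \frac{81649}{2}} = - \frac{2}{81649}$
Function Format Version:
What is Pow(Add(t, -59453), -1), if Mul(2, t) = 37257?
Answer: Rational(-2, 81649) ≈ -2.4495e-5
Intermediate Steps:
t = Rational(37257, 2) (t = Mul(Rational(1, 2), 37257) = Rational(37257, 2) ≈ 18629.)
Pow(Add(t, -59453), -1) = Pow(Add(Rational(37257, 2), -59453), -1) = Pow(Rational(-81649, 2), -1) = Rational(-2, 81649)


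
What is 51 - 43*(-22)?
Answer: 997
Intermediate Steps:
51 - 43*(-22) = 51 + 946 = 997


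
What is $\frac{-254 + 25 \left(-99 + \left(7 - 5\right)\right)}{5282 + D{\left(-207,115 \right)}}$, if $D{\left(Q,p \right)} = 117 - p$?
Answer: $- \frac{2679}{5284} \approx -0.507$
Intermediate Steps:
$\frac{-254 + 25 \left(-99 + \left(7 - 5\right)\right)}{5282 + D{\left(-207,115 \right)}} = \frac{-254 + 25 \left(-99 + \left(7 - 5\right)\right)}{5282 + \left(117 - 115\right)} = \frac{-254 + 25 \left(-99 + 2\right)}{5282 + 2} = \frac{-254 + 25 \left(-97\right)}{5284} = \left(-254 - 2425\right) \frac{1}{5284} = \left(-2679\right) \frac{1}{5284} = - \frac{2679}{5284}$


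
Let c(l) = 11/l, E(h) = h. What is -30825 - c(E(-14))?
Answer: -431539/14 ≈ -30824.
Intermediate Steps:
-30825 - c(E(-14)) = -30825 - 11/(-14) = -30825 - 11*(-1)/14 = -30825 - 1*(-11/14) = -30825 + 11/14 = -431539/14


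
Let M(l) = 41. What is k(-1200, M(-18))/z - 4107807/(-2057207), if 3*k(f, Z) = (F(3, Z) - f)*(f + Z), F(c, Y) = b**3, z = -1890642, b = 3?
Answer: 8741572333511/3889441956894 ≈ 2.2475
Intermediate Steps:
F(c, Y) = 27 (F(c, Y) = 3**3 = 27)
k(f, Z) = (27 - f)*(Z + f)/3 (k(f, Z) = ((27 - f)*(f + Z))/3 = ((27 - f)*(Z + f))/3 = (27 - f)*(Z + f)/3)
k(-1200, M(-18))/z - 4107807/(-2057207) = (9*41 + 9*(-1200) - 1/3*(-1200)**2 - 1/3*41*(-1200))/(-1890642) - 4107807/(-2057207) = (369 - 10800 - 1/3*1440000 + 16400)*(-1/1890642) - 4107807*(-1/2057207) = (369 - 10800 - 480000 + 16400)*(-1/1890642) + 4107807/2057207 = -474031*(-1/1890642) + 4107807/2057207 = 474031/1890642 + 4107807/2057207 = 8741572333511/3889441956894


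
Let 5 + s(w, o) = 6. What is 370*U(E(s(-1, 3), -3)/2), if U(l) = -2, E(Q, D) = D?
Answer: -740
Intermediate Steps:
s(w, o) = 1 (s(w, o) = -5 + 6 = 1)
370*U(E(s(-1, 3), -3)/2) = 370*(-2) = -740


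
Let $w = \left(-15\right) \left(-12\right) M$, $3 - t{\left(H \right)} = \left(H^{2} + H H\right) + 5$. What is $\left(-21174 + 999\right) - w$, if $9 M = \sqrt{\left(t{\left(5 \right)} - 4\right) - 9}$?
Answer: $-20175 - 20 i \sqrt{65} \approx -20175.0 - 161.25 i$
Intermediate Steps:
$t{\left(H \right)} = -2 - 2 H^{2}$ ($t{\left(H \right)} = 3 - \left(\left(H^{2} + H H\right) + 5\right) = 3 - \left(\left(H^{2} + H^{2}\right) + 5\right) = 3 - \left(2 H^{2} + 5\right) = 3 - \left(5 + 2 H^{2}\right) = -2 - 2 H^{2}$)
$M = \frac{i \sqrt{65}}{9}$ ($M = \frac{\sqrt{\left(\left(-2 - 2 \cdot 5^{2}\right) - 4\right) - 9}}{9} = \frac{\sqrt{\left(\left(-2 - 50\right) - 4\right) - 9}}{9} = \frac{\sqrt{\left(-52 - 4\right) - 9}}{9} = \frac{\sqrt{-56 - 9}}{9} = \frac{\sqrt{-65}}{9} = \frac{i \sqrt{65}}{9} \approx 0.89581 i$)
$w = 20 i \sqrt{65}$ ($w = \left(-15\right) \left(-12\right) \frac{i \sqrt{65}}{9} = 180 \frac{i \sqrt{65}}{9} = 20 i \sqrt{65} \approx 161.25 i$)
$\left(-21174 + 999\right) - w = \left(-21174 + 999\right) - 20 i \sqrt{65} = -20175 - 20 i \sqrt{65}$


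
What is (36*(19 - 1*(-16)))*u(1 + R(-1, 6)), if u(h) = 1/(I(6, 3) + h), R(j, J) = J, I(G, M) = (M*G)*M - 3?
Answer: 630/29 ≈ 21.724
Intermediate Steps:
I(G, M) = -3 + G*M² (I(G, M) = (G*M)*M - 3 = G*M² - 3 = -3 + G*M²)
u(h) = 1/(51 + h) (u(h) = 1/((-3 + 6*3²) + h) = 1/((-3 + 6*9) + h) = 1/((-3 + 54) + h) = 1/(51 + h))
(36*(19 - 1*(-16)))*u(1 + R(-1, 6)) = (36*(19 - 1*(-16)))/(51 + (1 + 6)) = (36*(19 + 16))/(51 + 7) = (36*35)/58 = 1260*(1/58) = 630/29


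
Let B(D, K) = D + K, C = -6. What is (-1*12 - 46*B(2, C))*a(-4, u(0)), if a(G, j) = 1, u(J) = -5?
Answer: 172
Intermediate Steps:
(-1*12 - 46*B(2, C))*a(-4, u(0)) = (-1*12 - 46*(2 - 6))*1 = (-12 - 46*(-4))*1 = (-12 + 184)*1 = 172*1 = 172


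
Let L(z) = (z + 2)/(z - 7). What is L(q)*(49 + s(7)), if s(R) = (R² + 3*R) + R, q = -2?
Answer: 0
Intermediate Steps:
s(R) = R² + 4*R
L(z) = (2 + z)/(-7 + z)
L(q)*(49 + s(7)) = ((2 - 2)/(-7 - 2))*(49 + 7*(4 + 7)) = (0/(-9))*(49 + 7*11) = (-⅑*0)*(49 + 77) = 0*126 = 0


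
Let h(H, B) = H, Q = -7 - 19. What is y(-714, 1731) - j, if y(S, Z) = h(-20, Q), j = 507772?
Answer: -507792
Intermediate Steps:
Q = -26
y(S, Z) = -20
y(-714, 1731) - j = -20 - 1*507772 = -20 - 507772 = -507792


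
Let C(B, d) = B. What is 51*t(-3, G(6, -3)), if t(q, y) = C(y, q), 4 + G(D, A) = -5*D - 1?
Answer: -1785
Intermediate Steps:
G(D, A) = -5 - 5*D (G(D, A) = -4 + (-5*D - 1) = -4 + (-1 - 5*D) = -5 - 5*D)
t(q, y) = y
51*t(-3, G(6, -3)) = 51*(-5 - 5*6) = 51*(-5 - 30) = 51*(-35) = -1785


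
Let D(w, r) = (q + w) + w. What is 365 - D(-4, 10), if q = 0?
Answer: 373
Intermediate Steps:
D(w, r) = 2*w (D(w, r) = (0 + w) + w = w + w = 2*w)
365 - D(-4, 10) = 365 - 2*(-4) = 365 - 1*(-8) = 365 + 8 = 373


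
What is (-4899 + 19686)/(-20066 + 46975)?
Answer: 14787/26909 ≈ 0.54952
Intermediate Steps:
(-4899 + 19686)/(-20066 + 46975) = 14787/26909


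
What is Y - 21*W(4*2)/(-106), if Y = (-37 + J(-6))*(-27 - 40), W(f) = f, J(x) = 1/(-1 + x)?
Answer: 923848/371 ≈ 2490.2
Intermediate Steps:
Y = 17420/7 (Y = (-37 + 1/(-1 - 6))*(-27 - 40) = (-37 + 1/(-7))*(-67) = (-37 - 1/7)*(-67) = -260/7*(-67) = 17420/7 ≈ 2488.6)
Y - 21*W(4*2)/(-106) = 17420/7 - 21*4*2/(-106) = 17420/7 - 168*(-1)/106 = 17420/7 - 21*(-4/53) = 17420/7 + 84/53 = 923848/371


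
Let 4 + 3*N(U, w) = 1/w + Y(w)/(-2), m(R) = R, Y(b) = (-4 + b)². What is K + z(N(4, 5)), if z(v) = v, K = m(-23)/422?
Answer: -4709/3165 ≈ -1.4878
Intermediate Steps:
K = -23/422 ≈ -0.054502
N(U, w) = -4/3 - (-4 + w)²/6 + 1/(3*w) (N(U, w) = -4/3 + (1/w + (-4 + w)²/(-2))/3 = -4/3 + (1/w + (-4 + w)²*(-½))/3 = -4/3 + (1/w - (-4 + w)²/2)/3 = -4/3 + (-(-4 + w)²/6 + 1/(3*w)) = -4/3 - (-4 + w)²/6 + 1/(3*w))
K + z(N(4, 5)) = -23/422 + (⅙)*(2 - 1*5*(8 + (-4 + 5)²))/5 = -23/422 + (⅙)*(⅕)*(2 - 1*5*(8 + 1²)) = -23/422 + (⅙)*(⅕)*(2 - 1*5*(8 + 1)) = -23/422 + (⅙)*(⅕)*(2 - 1*5*9) = -23/422 + (⅙)*(⅕)*(2 - 45) = -23/422 + (⅙)*(⅕)*(-43) = -23/422 - 43/30 = -4709/3165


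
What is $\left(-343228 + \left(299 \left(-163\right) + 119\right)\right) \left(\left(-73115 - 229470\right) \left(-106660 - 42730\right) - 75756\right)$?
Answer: $-17712652901449324$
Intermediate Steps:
$\left(-343228 + \left(299 \left(-163\right) + 119\right)\right) \left(\left(-73115 - 229470\right) \left(-106660 - 42730\right) - 75756\right) = \left(-343228 + \left(-48737 + 119\right)\right) \left(\left(-302585\right) \left(-149390\right) - 75756\right) = \left(-343228 - 48618\right) \left(45203173150 - 75756\right) = \left(-391846\right) 45203097394 = -17712652901449324$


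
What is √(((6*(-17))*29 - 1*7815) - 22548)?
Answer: I*√33321 ≈ 182.54*I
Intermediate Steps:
√(((6*(-17))*29 - 1*7815) - 22548) = √((-102*29 - 7815) - 22548) = √((-2958 - 7815) - 22548) = √(-10773 - 22548) = √(-33321) = I*√33321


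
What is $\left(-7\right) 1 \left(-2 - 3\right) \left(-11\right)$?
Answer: $-385$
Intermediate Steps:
$\left(-7\right) 1 \left(-2 - 3\right) \left(-11\right) = \left(-7\right) \left(-5\right) \left(-11\right) = 35 \left(-11\right) = -385$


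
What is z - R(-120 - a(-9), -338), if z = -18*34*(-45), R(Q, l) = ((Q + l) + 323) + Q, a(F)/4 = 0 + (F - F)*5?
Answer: 27795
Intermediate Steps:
a(F) = 0 (a(F) = 4*(0 + (F - F)*5) = 4*(0 + 0*5) = 4*(0 + 0) = 4*0 = 0)
R(Q, l) = 323 + l + 2*Q (R(Q, l) = (323 + Q + l) + Q = 323 + l + 2*Q)
z = 27540 (z = -612*(-45) = 27540)
z - R(-120 - a(-9), -338) = 27540 - (323 - 338 + 2*(-120 - 1*0)) = 27540 - (323 - 338 + 2*(-120 + 0)) = 27540 - (323 - 338 + 2*(-120)) = 27540 - (323 - 338 - 240) = 27540 - 1*(-255) = 27540 + 255 = 27795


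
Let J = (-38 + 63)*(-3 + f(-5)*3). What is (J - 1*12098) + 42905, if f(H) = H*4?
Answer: 29232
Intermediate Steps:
f(H) = 4*H
J = -1575 (J = (-38 + 63)*(-3 + (4*(-5))*3) = 25*(-3 - 20*3) = 25*(-3 - 60) = 25*(-63) = -1575)
(J - 1*12098) + 42905 = (-1575 - 1*12098) + 42905 = (-1575 - 12098) + 42905 = -13673 + 42905 = 29232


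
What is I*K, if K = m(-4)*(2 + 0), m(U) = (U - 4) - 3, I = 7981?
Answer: -175582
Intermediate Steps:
m(U) = -7 + U (m(U) = (-4 + U) - 3 = -7 + U)
K = -22 (K = (-7 - 4)*(2 + 0) = -11*2 = -22)
I*K = 7981*(-22) = -175582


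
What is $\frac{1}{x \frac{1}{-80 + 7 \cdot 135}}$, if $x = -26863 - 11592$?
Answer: $- \frac{173}{7691} \approx -0.022494$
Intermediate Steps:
$x = -38455$ ($x = -26863 - 11592 = -38455$)
$\frac{1}{x \frac{1}{-80 + 7 \cdot 135}} = \frac{1}{\left(-38455\right) \frac{1}{-80 + 7 \cdot 135}} = \frac{1}{\left(-38455\right) \frac{1}{-80 + 945}} = \frac{1}{\left(-38455\right) \frac{1}{865}} = \frac{1}{- \frac{7691}{173}} = - \frac{173}{7691}$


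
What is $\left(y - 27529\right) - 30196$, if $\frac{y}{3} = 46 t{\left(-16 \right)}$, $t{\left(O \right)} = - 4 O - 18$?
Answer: $-51377$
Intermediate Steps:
$t{\left(O \right)} = -18 - 4 O$
$y = 6348$ ($y = 3 \cdot 46 \left(-18 - -64\right) = 3 \cdot 46 \left(-18 + 64\right) = 3 \cdot 46 \cdot 46 = 3 \cdot 2116 = 6348$)
$\left(y - 27529\right) - 30196 = \left(6348 - 27529\right) - 30196 = -21181 - 30196 = -51377$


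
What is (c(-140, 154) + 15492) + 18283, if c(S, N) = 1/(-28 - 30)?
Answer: 1958949/58 ≈ 33775.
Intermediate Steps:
c(S, N) = -1/58 (c(S, N) = 1/(-58) = -1/58)
(c(-140, 154) + 15492) + 18283 = (-1/58 + 15492) + 18283 = 898535/58 + 18283 = 1958949/58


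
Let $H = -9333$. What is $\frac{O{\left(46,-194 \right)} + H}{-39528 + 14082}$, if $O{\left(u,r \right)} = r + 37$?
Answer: $\frac{4745}{12723} \approx 0.37295$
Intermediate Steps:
$O{\left(u,r \right)} = 37 + r$
$\frac{O{\left(46,-194 \right)} + H}{-39528 + 14082} = \frac{\left(37 - 194\right) - 9333}{-39528 + 14082} = \frac{-157 - 9333}{-25446} = \left(-9490\right) \left(- \frac{1}{25446}\right) = \frac{4745}{12723}$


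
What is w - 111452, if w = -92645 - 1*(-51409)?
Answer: -152688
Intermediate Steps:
w = -41236 (w = -92645 + 51409 = -41236)
w - 111452 = -41236 - 111452 = -152688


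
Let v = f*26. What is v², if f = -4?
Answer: 10816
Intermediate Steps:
v = -104 (v = -4*26 = -104)
v² = (-104)² = 10816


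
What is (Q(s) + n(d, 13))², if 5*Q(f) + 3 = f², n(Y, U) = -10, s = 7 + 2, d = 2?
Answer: 784/25 ≈ 31.360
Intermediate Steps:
s = 9
Q(f) = -⅗ + f²/5
(Q(s) + n(d, 13))² = ((-⅗ + (⅕)*9²) - 10)² = ((-⅗ + (⅕)*81) - 10)² = ((-⅗ + 81/5) - 10)² = (78/5 - 10)² = (28/5)² = 784/25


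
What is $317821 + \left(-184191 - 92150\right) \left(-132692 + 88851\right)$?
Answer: $12115383602$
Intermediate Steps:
$317821 + \left(-184191 - 92150\right) \left(-132692 + 88851\right) = 317821 - -12115065781 = 317821 + 12115065781 = 12115383602$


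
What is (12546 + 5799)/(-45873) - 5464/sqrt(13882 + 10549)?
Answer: -6115/15291 - 5464*sqrt(24431)/24431 ≈ -35.357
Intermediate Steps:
(12546 + 5799)/(-45873) - 5464/sqrt(13882 + 10549) = 18345*(-1/45873) - 5464*sqrt(24431)/24431 = -6115/15291 - 5464*sqrt(24431)/24431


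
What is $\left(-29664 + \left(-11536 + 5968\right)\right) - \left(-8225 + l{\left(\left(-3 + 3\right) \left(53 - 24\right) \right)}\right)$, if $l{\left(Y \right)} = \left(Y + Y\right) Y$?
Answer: $-27007$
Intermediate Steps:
$l{\left(Y \right)} = 2 Y^{2}$ ($l{\left(Y \right)} = 2 Y Y = 2 Y^{2}$)
$\left(-29664 + \left(-11536 + 5968\right)\right) - \left(-8225 + l{\left(\left(-3 + 3\right) \left(53 - 24\right) \right)}\right) = \left(-29664 + \left(-11536 + 5968\right)\right) + \left(8225 - 2 \left(\left(-3 + 3\right) \left(53 - 24\right)\right)^{2}\right) = \left(-29664 - 5568\right) + \left(8225 - 2 \left(0 \cdot 29\right)^{2}\right) = -35232 + \left(8225 - 2 \cdot 0^{2}\right) = -35232 + \left(8225 - 2 \cdot 0\right) = -35232 + \left(8225 - 0\right) = -35232 + \left(8225 + 0\right) = -35232 + 8225 = -27007$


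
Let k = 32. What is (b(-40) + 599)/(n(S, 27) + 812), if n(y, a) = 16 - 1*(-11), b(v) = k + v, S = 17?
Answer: 591/839 ≈ 0.70441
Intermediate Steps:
b(v) = 32 + v
n(y, a) = 27 (n(y, a) = 16 + 11 = 27)
(b(-40) + 599)/(n(S, 27) + 812) = ((32 - 40) + 599)/(27 + 812) = (-8 + 599)/839 = 591*(1/839) = 591/839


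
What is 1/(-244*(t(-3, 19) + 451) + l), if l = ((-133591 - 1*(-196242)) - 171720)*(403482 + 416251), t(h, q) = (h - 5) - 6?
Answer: -1/89407565205 ≈ -1.1185e-11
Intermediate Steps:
t(h, q) = -11 + h (t(h, q) = (-5 + h) - 6 = -11 + h)
l = -89407458577 (l = ((-133591 + 196242) - 171720)*819733 = (62651 - 171720)*819733 = -109069*819733 = -89407458577)
1/(-244*(t(-3, 19) + 451) + l) = 1/(-244*((-11 - 3) + 451) - 89407458577) = 1/(-244*(-14 + 451) - 89407458577) = 1/(-244*437 - 89407458577) = 1/(-106628 - 89407458577) = 1/(-89407565205) = -1/89407565205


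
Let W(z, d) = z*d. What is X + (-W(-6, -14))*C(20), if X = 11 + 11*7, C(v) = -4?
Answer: 424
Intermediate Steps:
W(z, d) = d*z
X = 88 (X = 11 + 77 = 88)
X + (-W(-6, -14))*C(20) = 88 - (-14)*(-6)*(-4) = 88 - 1*84*(-4) = 88 - 84*(-4) = 88 + 336 = 424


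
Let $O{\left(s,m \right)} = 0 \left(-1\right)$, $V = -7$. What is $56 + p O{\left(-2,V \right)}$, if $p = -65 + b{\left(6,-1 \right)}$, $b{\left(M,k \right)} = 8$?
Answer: $56$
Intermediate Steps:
$O{\left(s,m \right)} = 0$
$p = -57$ ($p = -65 + 8 = -57$)
$56 + p O{\left(-2,V \right)} = 56 - 0 = 56 + 0 = 56$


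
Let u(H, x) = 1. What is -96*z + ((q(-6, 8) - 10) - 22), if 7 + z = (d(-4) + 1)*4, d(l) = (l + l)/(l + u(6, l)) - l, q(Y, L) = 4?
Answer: -2300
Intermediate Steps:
d(l) = -l + 2*l/(1 + l) (d(l) = (l + l)/(l + 1) - l = (2*l)/(1 + l) - l = 2*l/(1 + l) - l = -l + 2*l/(1 + l))
z = 71/3 (z = -7 + (-4*(1 - 1*(-4))/(1 - 4) + 1)*4 = -7 + (-4*(1 + 4)/(-3) + 1)*4 = -7 + (-4*(-1/3)*5 + 1)*4 = -7 + (20/3 + 1)*4 = -7 + (23/3)*4 = -7 + 92/3 = 71/3 ≈ 23.667)
-96*z + ((q(-6, 8) - 10) - 22) = -96*71/3 + ((4 - 10) - 22) = -2272 + (-6 - 22) = -2272 - 28 = -2300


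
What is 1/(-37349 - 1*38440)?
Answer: -1/75789 ≈ -1.3195e-5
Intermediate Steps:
1/(-37349 - 1*38440) = 1/(-37349 - 38440) = 1/(-75789) = -1/75789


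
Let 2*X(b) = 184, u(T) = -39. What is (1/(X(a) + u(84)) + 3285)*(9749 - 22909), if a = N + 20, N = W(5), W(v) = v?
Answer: -2291234960/53 ≈ -4.3231e+7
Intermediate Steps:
N = 5
a = 25 (a = 5 + 20 = 25)
X(b) = 92 (X(b) = (½)*184 = 92)
(1/(X(a) + u(84)) + 3285)*(9749 - 22909) = (1/(92 - 39) + 3285)*(9749 - 22909) = (1/53 + 3285)*(-13160) = (174106/53)*(-13160) = -2291234960/53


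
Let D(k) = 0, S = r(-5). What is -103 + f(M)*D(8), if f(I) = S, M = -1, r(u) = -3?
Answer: -103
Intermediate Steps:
S = -3
f(I) = -3
-103 + f(M)*D(8) = -103 - 3*0 = -103 + 0 = -103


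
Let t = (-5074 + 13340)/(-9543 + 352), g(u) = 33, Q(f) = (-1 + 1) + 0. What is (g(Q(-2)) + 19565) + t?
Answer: 180116952/9191 ≈ 19597.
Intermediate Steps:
Q(f) = 0 (Q(f) = 0 + 0 = 0)
t = -8266/9191 (t = 8266/(-9191) = 8266*(-1/9191) = -8266/9191 ≈ -0.89936)
(g(Q(-2)) + 19565) + t = (33 + 19565) - 8266/9191 = 19598 - 8266/9191 = 180116952/9191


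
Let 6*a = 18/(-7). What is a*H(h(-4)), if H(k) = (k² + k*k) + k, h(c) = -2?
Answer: -18/7 ≈ -2.5714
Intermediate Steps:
a = -3/7 (a = (18/(-7))/6 = (18*(-⅐))/6 = (⅙)*(-18/7) = -3/7 ≈ -0.42857)
H(k) = k + 2*k² (H(k) = (k² + k²) + k = 2*k² + k = k + 2*k²)
a*H(h(-4)) = -(-6)*(1 + 2*(-2))/7 = -(-6)*(1 - 4)/7 = -(-6)*(-3)/7 = -3/7*6 = -18/7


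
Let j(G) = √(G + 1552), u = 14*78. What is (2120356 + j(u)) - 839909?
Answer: 1280447 + 2*√661 ≈ 1.2805e+6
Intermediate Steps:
u = 1092
j(G) = √(1552 + G)
(2120356 + j(u)) - 839909 = (2120356 + √(1552 + 1092)) - 839909 = (2120356 + √2644) - 839909 = (2120356 + 2*√661) - 839909 = 1280447 + 2*√661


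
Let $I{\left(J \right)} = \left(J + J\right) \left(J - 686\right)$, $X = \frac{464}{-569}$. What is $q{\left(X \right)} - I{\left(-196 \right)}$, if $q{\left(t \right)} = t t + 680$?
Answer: $- \frac{111718050408}{323761} \approx -3.4506 \cdot 10^{5}$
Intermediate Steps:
$X = - \frac{464}{569}$ ($X = 464 \left(- \frac{1}{569}\right) = - \frac{464}{569} \approx -0.81547$)
$q{\left(t \right)} = 680 + t^{2}$ ($q{\left(t \right)} = t^{2} + 680 = 680 + t^{2}$)
$I{\left(J \right)} = 2 J \left(-686 + J\right)$
$q{\left(X \right)} - I{\left(-196 \right)} = \left(680 + \left(- \frac{464}{569}\right)^{2}\right) - 2 \left(-196\right) \left(-686 - 196\right) = \left(680 + \frac{215296}{323761}\right) - 2 \left(-196\right) \left(-882\right) = \frac{220372776}{323761} - 345744 = - \frac{111718050408}{323761}$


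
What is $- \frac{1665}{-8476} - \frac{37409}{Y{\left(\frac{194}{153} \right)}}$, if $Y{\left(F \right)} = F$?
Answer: $- \frac{24256357821}{822172} \approx -29503.0$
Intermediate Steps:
$- \frac{1665}{-8476} - \frac{37409}{Y{\left(\frac{194}{153} \right)}} = - \frac{1665}{-8476} - \frac{37409}{194 \cdot \frac{1}{153}} = \left(-1665\right) \left(- \frac{1}{8476}\right) - \frac{37409}{194 \cdot \frac{1}{153}} = \frac{1665}{8476} - \frac{37409}{\frac{194}{153}} = \frac{1665}{8476} - \frac{5723577}{194} = - \frac{24256357821}{822172}$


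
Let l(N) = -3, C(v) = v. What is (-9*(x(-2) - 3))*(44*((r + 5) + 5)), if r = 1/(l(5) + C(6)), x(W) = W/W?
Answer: 8184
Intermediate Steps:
x(W) = 1
r = ⅓ (r = 1/(-3 + 6) = 1/3 = ⅓ ≈ 0.33333)
(-9*(x(-2) - 3))*(44*((r + 5) + 5)) = (-9*(1 - 3))*(44*((⅓ + 5) + 5)) = (-9*(-2))*(44*(16/3 + 5)) = 18*(44*(31/3)) = 18*(1364/3) = 8184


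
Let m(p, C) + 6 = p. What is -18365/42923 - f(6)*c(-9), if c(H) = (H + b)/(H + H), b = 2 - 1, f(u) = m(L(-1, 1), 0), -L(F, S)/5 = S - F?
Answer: 2581787/386307 ≈ 6.6833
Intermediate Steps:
L(F, S) = -5*S + 5*F (L(F, S) = -5*(S - F) = -5*S + 5*F)
m(p, C) = -6 + p
f(u) = -16 (f(u) = -6 + (-5*1 + 5*(-1)) = -6 + (-5 - 5) = -6 - 10 = -16)
b = 1
c(H) = (1 + H)/(2*H) (c(H) = (H + 1)/(H + H) = (1 + H)/((2*H)) = (1 + H)*(1/(2*H)) = (1 + H)/(2*H))
-18365/42923 - f(6)*c(-9) = -18365/42923 - (-16)*(½)*(1 - 9)/(-9) = -18365*1/42923 - (-16)*(½)*(-⅑)*(-8) = -18365/42923 - (-16)*4/9 = -18365/42923 - 1*(-64/9) = -18365/42923 + 64/9 = 2581787/386307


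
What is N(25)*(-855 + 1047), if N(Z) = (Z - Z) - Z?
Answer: -4800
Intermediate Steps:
N(Z) = -Z (N(Z) = 0 - Z = -Z)
N(25)*(-855 + 1047) = (-1*25)*(-855 + 1047) = -25*192 = -4800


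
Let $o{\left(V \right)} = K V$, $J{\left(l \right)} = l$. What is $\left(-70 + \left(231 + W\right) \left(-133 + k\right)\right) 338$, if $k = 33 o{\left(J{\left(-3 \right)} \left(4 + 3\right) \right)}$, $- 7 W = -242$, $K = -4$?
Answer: $236861274$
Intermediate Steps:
$W = \frac{242}{7}$ ($W = \left(- \frac{1}{7}\right) \left(-242\right) = \frac{242}{7} \approx 34.571$)
$o{\left(V \right)} = - 4 V$
$k = 2772$ ($k = 33 \left(- 4 \left(- 3 \left(4 + 3\right)\right)\right) = 33 \left(- 4 \left(\left(-3\right) 7\right)\right) = 33 \left(\left(-4\right) \left(-21\right)\right) = 33 \cdot 84 = 2772$)
$\left(-70 + \left(231 + W\right) \left(-133 + k\right)\right) 338 = \left(-70 + \left(231 + \frac{242}{7}\right) \left(-133 + 2772\right)\right) 338 = \left(-70 + \frac{1859}{7} \cdot 2639\right) 338 = \left(-70 + 700843\right) 338 = 700773 \cdot 338 = 236861274$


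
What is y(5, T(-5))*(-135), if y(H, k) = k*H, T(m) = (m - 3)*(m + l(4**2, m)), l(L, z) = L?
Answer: 59400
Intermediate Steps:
T(m) = (-3 + m)*(16 + m) (T(m) = (m - 3)*(m + 4**2) = (-3 + m)*(m + 16) = (-3 + m)*(16 + m))
y(H, k) = H*k
y(5, T(-5))*(-135) = (5*(-48 + (-5)**2 + 13*(-5)))*(-135) = (5*(-48 + 25 - 65))*(-135) = (5*(-88))*(-135) = -440*(-135) = 59400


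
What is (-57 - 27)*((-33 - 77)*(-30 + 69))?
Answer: 360360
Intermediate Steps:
(-57 - 27)*((-33 - 77)*(-30 + 69)) = -(-9240)*39 = -84*(-4290) = 360360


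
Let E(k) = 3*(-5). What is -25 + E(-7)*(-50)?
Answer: 725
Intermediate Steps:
E(k) = -15
-25 + E(-7)*(-50) = -25 - 15*(-50) = -25 + 750 = 725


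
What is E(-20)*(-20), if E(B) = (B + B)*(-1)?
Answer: -800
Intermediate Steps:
E(B) = -2*B (E(B) = (2*B)*(-1) = -2*B)
E(-20)*(-20) = -2*(-20)*(-20) = 40*(-20) = -800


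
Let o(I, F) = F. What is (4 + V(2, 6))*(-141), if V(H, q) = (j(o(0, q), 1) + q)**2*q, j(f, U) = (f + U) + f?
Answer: -305970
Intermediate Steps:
j(f, U) = U + 2*f (j(f, U) = (U + f) + f = U + 2*f)
V(H, q) = q*(1 + 3*q)**2 (V(H, q) = ((1 + 2*q) + q)**2*q = (1 + 3*q)**2*q = q*(1 + 3*q)**2)
(4 + V(2, 6))*(-141) = (4 + 6*(1 + 3*6)**2)*(-141) = (4 + 6*(1 + 18)**2)*(-141) = (4 + 6*19**2)*(-141) = (4 + 6*361)*(-141) = (4 + 2166)*(-141) = 2170*(-141) = -305970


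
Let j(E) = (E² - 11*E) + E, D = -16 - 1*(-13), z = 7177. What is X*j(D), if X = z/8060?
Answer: 21531/620 ≈ 34.727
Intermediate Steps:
D = -3 (D = -16 + 13 = -3)
j(E) = E² - 10*E
X = 7177/8060 ≈ 0.89045
X*j(D) = 7177*(-3*(-10 - 3))/8060 = 7177*(-3*(-13))/8060 = (7177/8060)*39 = 21531/620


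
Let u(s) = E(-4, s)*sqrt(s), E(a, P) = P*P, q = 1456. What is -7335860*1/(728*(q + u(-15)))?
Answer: -14671720/2879311 + 58948875*I*sqrt(15)/74862086 ≈ -5.0956 + 3.0497*I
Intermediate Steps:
E(a, P) = P**2
u(s) = s**(5/2) (u(s) = s**2*sqrt(s) = s**(5/2))
-7335860*1/(728*(q + u(-15))) = -7335860*1/(728*(1456 + (-15)**(5/2))) = -7335860*1/(728*(1456 + 225*I*sqrt(15))) = -7335860/(1059968 + 163800*I*sqrt(15))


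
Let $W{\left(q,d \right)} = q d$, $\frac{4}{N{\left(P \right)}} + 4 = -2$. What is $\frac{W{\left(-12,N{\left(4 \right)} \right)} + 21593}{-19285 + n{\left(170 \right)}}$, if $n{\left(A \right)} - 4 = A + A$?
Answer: $- \frac{21601}{18941} \approx -1.1404$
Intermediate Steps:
$N{\left(P \right)} = - \frac{2}{3}$ ($N{\left(P \right)} = \frac{4}{-4 - 2} = \frac{4}{-6} = 4 \left(- \frac{1}{6}\right) = - \frac{2}{3}$)
$W{\left(q,d \right)} = d q$
$n{\left(A \right)} = 4 + 2 A$ ($n{\left(A \right)} = 4 + \left(A + A\right) = 4 + 2 A$)
$\frac{W{\left(-12,N{\left(4 \right)} \right)} + 21593}{-19285 + n{\left(170 \right)}} = \frac{\left(- \frac{2}{3}\right) \left(-12\right) + 21593}{-19285 + \left(4 + 2 \cdot 170\right)} = \frac{8 + 21593}{-19285 + \left(4 + 340\right)} = \frac{21601}{-19285 + 344} = \frac{21601}{-18941} = 21601 \left(- \frac{1}{18941}\right) = - \frac{21601}{18941}$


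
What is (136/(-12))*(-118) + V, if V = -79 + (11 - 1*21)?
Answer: 3745/3 ≈ 1248.3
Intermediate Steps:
V = -89 (V = -79 + (11 - 21) = -79 - 10 = -89)
(136/(-12))*(-118) + V = (136/(-12))*(-118) - 89 = (136*(-1/12))*(-118) - 89 = -34/3*(-118) - 89 = 4012/3 - 89 = 3745/3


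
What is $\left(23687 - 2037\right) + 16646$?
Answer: $38296$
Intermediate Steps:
$\left(23687 - 2037\right) + 16646 = 21650 + 16646 = 38296$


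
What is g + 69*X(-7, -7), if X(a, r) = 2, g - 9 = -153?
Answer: -6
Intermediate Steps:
g = -144 (g = 9 - 153 = -144)
g + 69*X(-7, -7) = -144 + 69*2 = -144 + 138 = -6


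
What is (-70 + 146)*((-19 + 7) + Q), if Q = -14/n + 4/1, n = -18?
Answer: -4940/9 ≈ -548.89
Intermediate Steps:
Q = 43/9 (Q = -14/(-18) + 4/1 = -14*(-1/18) + 4*1 = 7/9 + 4 = 43/9 ≈ 4.7778)
(-70 + 146)*((-19 + 7) + Q) = (-70 + 146)*((-19 + 7) + 43/9) = 76*(-12 + 43/9) = 76*(-65/9) = -4940/9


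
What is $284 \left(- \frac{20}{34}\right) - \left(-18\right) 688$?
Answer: $\frac{207688}{17} \approx 12217.0$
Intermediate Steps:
$284 \left(- \frac{20}{34}\right) - \left(-18\right) 688 = 284 \left(\left(-20\right) \frac{1}{34}\right) - -12384 = 284 \left(- \frac{10}{17}\right) + 12384 = - \frac{2840}{17} + 12384 = \frac{207688}{17}$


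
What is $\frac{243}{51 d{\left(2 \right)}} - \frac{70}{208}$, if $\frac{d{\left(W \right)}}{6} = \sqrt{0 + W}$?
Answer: $- \frac{35}{104} + \frac{27 \sqrt{2}}{68} \approx 0.22499$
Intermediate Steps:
$d{\left(W \right)} = 6 \sqrt{W}$ ($d{\left(W \right)} = 6 \sqrt{0 + W} = 6 \sqrt{W}$)
$\frac{243}{51 d{\left(2 \right)}} - \frac{70}{208} = \frac{243}{51 \cdot 6 \sqrt{2}} - \frac{70}{208} = \frac{243}{306 \sqrt{2}} - \frac{35}{104} = 243 \frac{\sqrt{2}}{612} - \frac{35}{104} = \frac{27 \sqrt{2}}{68} - \frac{35}{104} = - \frac{35}{104} + \frac{27 \sqrt{2}}{68}$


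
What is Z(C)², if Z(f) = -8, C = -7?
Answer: 64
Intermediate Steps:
Z(C)² = (-8)² = 64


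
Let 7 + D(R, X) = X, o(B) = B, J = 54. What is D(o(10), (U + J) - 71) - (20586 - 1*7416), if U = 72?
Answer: -13122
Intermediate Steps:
D(R, X) = -7 + X
D(o(10), (U + J) - 71) - (20586 - 1*7416) = (-7 + ((72 + 54) - 71)) - (20586 - 1*7416) = (-7 + (126 - 71)) - (20586 - 7416) = (-7 + 55) - 1*13170 = 48 - 13170 = -13122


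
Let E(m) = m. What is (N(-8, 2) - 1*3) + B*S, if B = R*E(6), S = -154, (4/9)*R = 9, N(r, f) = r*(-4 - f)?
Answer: -18666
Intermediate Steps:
R = 81/4 (R = (9/4)*9 = 81/4 ≈ 20.250)
B = 243/2 (B = (81/4)*6 = 243/2 ≈ 121.50)
(N(-8, 2) - 1*3) + B*S = (-1*(-8)*(4 + 2) - 1*3) + (243/2)*(-154) = (-1*(-8)*6 - 3) - 18711 = (48 - 3) - 18711 = 45 - 18711 = -18666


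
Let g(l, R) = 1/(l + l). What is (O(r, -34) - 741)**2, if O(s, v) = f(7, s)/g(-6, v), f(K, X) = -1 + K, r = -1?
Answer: 660969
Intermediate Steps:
g(l, R) = 1/(2*l)
O(s, v) = -72 (O(s, v) = (-1 + 7)/(((1/2)/(-6))) = 6/(((1/2)*(-1/6))) = 6/(-1/12) = 6*(-12) = -72)
(O(r, -34) - 741)**2 = (-72 - 741)**2 = (-813)**2 = 660969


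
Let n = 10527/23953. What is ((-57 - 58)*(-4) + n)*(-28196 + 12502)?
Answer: -173087666458/23953 ≈ -7.2261e+6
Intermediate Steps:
n = 10527/23953 (n = 10527*(1/23953) = 10527/23953 ≈ 0.43949)
((-57 - 58)*(-4) + n)*(-28196 + 12502) = ((-57 - 58)*(-4) + 10527/23953)*(-28196 + 12502) = (-115*(-4) + 10527/23953)*(-15694) = (460 + 10527/23953)*(-15694) = (11028907/23953)*(-15694) = -173087666458/23953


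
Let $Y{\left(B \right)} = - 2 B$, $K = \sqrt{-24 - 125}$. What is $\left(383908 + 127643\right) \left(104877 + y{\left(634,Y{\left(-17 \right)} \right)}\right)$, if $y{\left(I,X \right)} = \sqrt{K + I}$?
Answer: $53649934227 + 511551 \sqrt{634 + i \sqrt{149}} \approx 5.3663 \cdot 10^{10} + 1.2399 \cdot 10^{5} i$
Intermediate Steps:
$K = i \sqrt{149}$ ($K = \sqrt{-149} = i \sqrt{149} \approx 12.207 i$)
$y{\left(I,X \right)} = \sqrt{I + i \sqrt{149}}$ ($y{\left(I,X \right)} = \sqrt{i \sqrt{149} + I} = \sqrt{I + i \sqrt{149}}$)
$\left(383908 + 127643\right) \left(104877 + y{\left(634,Y{\left(-17 \right)} \right)}\right) = \left(383908 + 127643\right) \left(104877 + \sqrt{634 + i \sqrt{149}}\right) = 511551 \left(104877 + \sqrt{634 + i \sqrt{149}}\right) = 53649934227 + 511551 \sqrt{634 + i \sqrt{149}}$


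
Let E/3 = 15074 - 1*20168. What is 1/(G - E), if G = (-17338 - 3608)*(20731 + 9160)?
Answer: -1/626081604 ≈ -1.5972e-9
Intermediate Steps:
E = -15282 (E = 3*(15074 - 1*20168) = 3*(15074 - 20168) = 3*(-5094) = -15282)
G = -626096886 (G = -20946*29891 = -626096886)
1/(G - E) = 1/(-626096886 - 1*(-15282)) = 1/(-626096886 + 15282) = 1/(-626081604) = -1/626081604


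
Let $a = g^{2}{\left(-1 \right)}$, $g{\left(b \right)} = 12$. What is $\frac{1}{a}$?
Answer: $\frac{1}{144} \approx 0.0069444$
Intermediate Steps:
$a = 144$ ($a = 12^{2} = 144$)
$\frac{1}{a} = \frac{1}{144}$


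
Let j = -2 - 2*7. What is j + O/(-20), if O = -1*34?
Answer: -143/10 ≈ -14.300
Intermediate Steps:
O = -34
j = -16 (j = -2 - 14 = -16)
j + O/(-20) = -16 - 34/(-20) = -16 - 34*(-1/20) = -16 + 17/10 = -143/10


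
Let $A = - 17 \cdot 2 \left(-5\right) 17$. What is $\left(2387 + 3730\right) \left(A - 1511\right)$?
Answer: $8435343$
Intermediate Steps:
$A = 2890$ ($A = \left(-17\right) \left(-10\right) 17 = 170 \cdot 17 = 2890$)
$\left(2387 + 3730\right) \left(A - 1511\right) = \left(2387 + 3730\right) \left(2890 - 1511\right) = 6117 \cdot 1379 = 8435343$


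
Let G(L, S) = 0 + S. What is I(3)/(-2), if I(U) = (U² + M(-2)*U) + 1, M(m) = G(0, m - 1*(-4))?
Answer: -8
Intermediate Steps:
G(L, S) = S
M(m) = 4 + m (M(m) = m - 1*(-4) = m + 4 = 4 + m)
I(U) = 1 + U² + 2*U (I(U) = (U² + (4 - 2)*U) + 1 = (U² + 2*U) + 1 = 1 + U² + 2*U)
I(3)/(-2) = (1 + 3² + 2*3)/(-2) = (1 + 9 + 6)*(-½) = 16*(-½) = -8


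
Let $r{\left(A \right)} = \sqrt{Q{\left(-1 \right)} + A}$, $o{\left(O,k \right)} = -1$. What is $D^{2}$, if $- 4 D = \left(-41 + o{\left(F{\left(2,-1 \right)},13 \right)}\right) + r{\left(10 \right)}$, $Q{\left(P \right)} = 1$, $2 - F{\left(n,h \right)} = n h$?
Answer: $\frac{\left(42 - \sqrt{11}\right)^{2}}{16} \approx 93.525$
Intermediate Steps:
$F{\left(n,h \right)} = 2 - h n$ ($F{\left(n,h \right)} = 2 - n h = 2 - h n$)
$r{\left(A \right)} = \sqrt{1 + A}$
$D = \frac{21}{2} - \frac{\sqrt{11}}{4}$ ($D = - \frac{\left(-41 - 1\right) + \sqrt{1 + 10}}{4} = - \frac{-42 + \sqrt{11}}{4} = \frac{21}{2} - \frac{\sqrt{11}}{4} \approx 9.6708$)
$D^{2} = \left(\frac{21}{2} - \frac{\sqrt{11}}{4}\right)^{2}$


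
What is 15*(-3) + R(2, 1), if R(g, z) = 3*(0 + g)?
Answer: -39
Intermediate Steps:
R(g, z) = 3*g
15*(-3) + R(2, 1) = 15*(-3) + 3*2 = -45 + 6 = -39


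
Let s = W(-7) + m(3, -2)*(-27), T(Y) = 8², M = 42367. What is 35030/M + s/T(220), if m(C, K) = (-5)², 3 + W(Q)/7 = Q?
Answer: -29321495/2711488 ≈ -10.814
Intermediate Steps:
W(Q) = -21 + 7*Q
T(Y) = 64
m(C, K) = 25
s = -745 (s = (-21 + 7*(-7)) + 25*(-27) = (-21 - 49) - 675 = -70 - 675 = -745)
35030/M + s/T(220) = 35030/42367 - 745/64 = -29321495/2711488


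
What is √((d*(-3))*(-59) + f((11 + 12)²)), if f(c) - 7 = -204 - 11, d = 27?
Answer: √4571 ≈ 67.609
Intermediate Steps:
f(c) = -208 (f(c) = 7 + (-204 - 11) = 7 - 215 = -208)
√((d*(-3))*(-59) + f((11 + 12)²)) = √((27*(-3))*(-59) - 208) = √(-81*(-59) - 208) = √(4779 - 208) = √4571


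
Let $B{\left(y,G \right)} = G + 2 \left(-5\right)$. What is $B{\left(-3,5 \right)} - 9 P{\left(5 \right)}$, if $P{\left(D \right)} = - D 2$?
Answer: $85$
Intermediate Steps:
$B{\left(y,G \right)} = -10 + G$ ($B{\left(y,G \right)} = G - 10 = -10 + G$)
$P{\left(D \right)} = - 2 D$
$B{\left(-3,5 \right)} - 9 P{\left(5 \right)} = \left(-10 + 5\right) - 9 \left(\left(-2\right) 5\right) = -5 - -90 = -5 + 90 = 85$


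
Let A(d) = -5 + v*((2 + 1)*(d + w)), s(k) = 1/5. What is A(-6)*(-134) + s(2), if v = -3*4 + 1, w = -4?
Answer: -217749/5 ≈ -43550.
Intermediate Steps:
s(k) = 1/5
v = -11 (v = -12 + 1 = -11)
A(d) = 127 - 33*d (A(d) = -5 - 11*(2 + 1)*(d - 4) = -5 - 33*(-4 + d) = -5 - 11*(-12 + 3*d) = -5 + (132 - 33*d) = 127 - 33*d)
A(-6)*(-134) + s(2) = (127 - 33*(-6))*(-134) + 1/5 = (127 + 198)*(-134) + 1/5 = 325*(-134) + 1/5 = -43550 + 1/5 = -217749/5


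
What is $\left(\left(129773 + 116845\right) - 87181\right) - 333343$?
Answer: $-173906$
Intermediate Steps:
$\left(\left(129773 + 116845\right) - 87181\right) - 333343 = \left(246618 - 87181\right) - 333343 = 159437 - 333343 = -173906$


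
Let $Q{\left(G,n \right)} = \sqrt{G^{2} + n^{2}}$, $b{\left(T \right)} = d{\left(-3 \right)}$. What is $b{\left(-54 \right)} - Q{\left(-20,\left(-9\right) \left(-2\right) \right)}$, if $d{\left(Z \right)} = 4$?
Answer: $4 - 2 \sqrt{181} \approx -22.907$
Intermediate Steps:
$b{\left(T \right)} = 4$
$b{\left(-54 \right)} - Q{\left(-20,\left(-9\right) \left(-2\right) \right)} = 4 - \sqrt{\left(-20\right)^{2} + \left(\left(-9\right) \left(-2\right)\right)^{2}} = 4 - \sqrt{400 + 18^{2}} = 4 - \sqrt{400 + 324} = 4 - \sqrt{724} = 4 - 2 \sqrt{181}$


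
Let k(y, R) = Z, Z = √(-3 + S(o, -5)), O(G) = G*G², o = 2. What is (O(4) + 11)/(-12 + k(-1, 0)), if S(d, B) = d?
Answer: -180/29 - 15*I/29 ≈ -6.2069 - 0.51724*I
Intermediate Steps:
O(G) = G³
Z = I (Z = √(-3 + 2) = √(-1) = I ≈ 1.0*I)
k(y, R) = I
(O(4) + 11)/(-12 + k(-1, 0)) = (4³ + 11)/(-12 + I) = (64 + 11)*((-12 - I)/145) = 75*((-12 - I)/145) = 15*(-12 - I)/29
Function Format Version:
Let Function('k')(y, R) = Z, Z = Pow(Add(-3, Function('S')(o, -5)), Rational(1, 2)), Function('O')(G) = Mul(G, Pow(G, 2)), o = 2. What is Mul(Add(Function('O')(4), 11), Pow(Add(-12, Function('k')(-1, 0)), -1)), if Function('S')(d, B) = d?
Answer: Add(Rational(-180, 29), Mul(Rational(-15, 29), I)) ≈ Add(-6.2069, Mul(-0.51724, I))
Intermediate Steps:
Function('O')(G) = Pow(G, 3)
Z = I (Z = Pow(Add(-3, 2), Rational(1, 2)) = Pow(-1, Rational(1, 2)) = I ≈ Mul(1.0000, I))
Function('k')(y, R) = I
Mul(Add(Function('O')(4), 11), Pow(Add(-12, Function('k')(-1, 0)), -1)) = Mul(Add(Pow(4, 3), 11), Pow(Add(-12, I), -1)) = Mul(Add(64, 11), Mul(Rational(1, 145), Add(-12, Mul(-1, I)))) = Mul(75, Mul(Rational(1, 145), Add(-12, Mul(-1, I)))) = Mul(Rational(15, 29), Add(-12, Mul(-1, I)))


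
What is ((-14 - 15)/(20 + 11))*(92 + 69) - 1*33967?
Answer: -1057646/31 ≈ -34118.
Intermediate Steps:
((-14 - 15)/(20 + 11))*(92 + 69) - 1*33967 = -29/31*161 - 33967 = -4669/31 - 33967 = -1057646/31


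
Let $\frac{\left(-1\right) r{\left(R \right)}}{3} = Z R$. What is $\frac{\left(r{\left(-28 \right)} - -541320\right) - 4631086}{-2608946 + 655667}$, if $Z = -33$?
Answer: $\frac{4092538}{1953279} \approx 2.0952$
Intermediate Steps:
$r{\left(R \right)} = 99 R$ ($r{\left(R \right)} = - 3 \left(- 33 R\right) = 99 R$)
$\frac{\left(r{\left(-28 \right)} - -541320\right) - 4631086}{-2608946 + 655667} = \frac{\left(99 \left(-28\right) - -541320\right) - 4631086}{-2608946 + 655667} = \frac{\left(-2772 + 541320\right) - 4631086}{-1953279} = \left(538548 - 4631086\right) \left(- \frac{1}{1953279}\right) = \left(-4092538\right) \left(- \frac{1}{1953279}\right) = \frac{4092538}{1953279}$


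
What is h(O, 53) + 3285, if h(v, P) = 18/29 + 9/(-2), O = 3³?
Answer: 190305/58 ≈ 3281.1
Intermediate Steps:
O = 27
h(v, P) = -225/58 (h(v, P) = 18*(1/29) + 9*(-½) = 18/29 - 9/2 = -225/58)
h(O, 53) + 3285 = -225/58 + 3285 = 190305/58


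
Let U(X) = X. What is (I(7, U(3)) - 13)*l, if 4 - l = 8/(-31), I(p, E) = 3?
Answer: -1320/31 ≈ -42.581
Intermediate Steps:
l = 132/31 (l = 4 - 8/(-31) = 4 - 8*(-1)/31 = 4 - 1*(-8/31) = 4 + 8/31 = 132/31 ≈ 4.2581)
(I(7, U(3)) - 13)*l = (3 - 13)*(132/31) = -10*132/31 = -1320/31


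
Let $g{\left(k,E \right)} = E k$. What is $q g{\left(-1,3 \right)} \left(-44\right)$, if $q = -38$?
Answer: $-5016$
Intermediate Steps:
$q g{\left(-1,3 \right)} \left(-44\right) = - 38 \cdot 3 \left(-1\right) \left(-44\right) = \left(-38\right) \left(-3\right) \left(-44\right) = 114 \left(-44\right) = -5016$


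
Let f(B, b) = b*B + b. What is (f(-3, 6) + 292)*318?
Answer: 89040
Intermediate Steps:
f(B, b) = b + B*b (f(B, b) = B*b + b = b + B*b)
(f(-3, 6) + 292)*318 = (6*(1 - 3) + 292)*318 = (6*(-2) + 292)*318 = (-12 + 292)*318 = 280*318 = 89040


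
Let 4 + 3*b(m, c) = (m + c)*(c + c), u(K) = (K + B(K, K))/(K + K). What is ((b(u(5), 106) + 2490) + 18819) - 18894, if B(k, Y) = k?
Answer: 9975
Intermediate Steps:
u(K) = 1 (u(K) = (K + K)/(K + K) = (2*K)/((2*K)) = (2*K)*(1/(2*K)) = 1)
b(m, c) = -4/3 + 2*c*(c + m)/3 (b(m, c) = -4/3 + ((m + c)*(c + c))/3 = -4/3 + ((c + m)*(2*c))/3 = -4/3 + (2*c*(c + m))/3 = -4/3 + 2*c*(c + m)/3)
((b(u(5), 106) + 2490) + 18819) - 18894 = (((-4/3 + (2/3)*106**2 + (2/3)*106*1) + 2490) + 18819) - 18894 = (((-4/3 + (2/3)*11236 + 212/3) + 2490) + 18819) - 18894 = (((-4/3 + 22472/3 + 212/3) + 2490) + 18819) - 18894 = ((7560 + 2490) + 18819) - 18894 = (10050 + 18819) - 18894 = 28869 - 18894 = 9975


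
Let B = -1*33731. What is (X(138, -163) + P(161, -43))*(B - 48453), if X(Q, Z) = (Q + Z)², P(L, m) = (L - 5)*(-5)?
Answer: 12738520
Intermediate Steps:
P(L, m) = 25 - 5*L (P(L, m) = (-5 + L)*(-5) = 25 - 5*L)
B = -33731
(X(138, -163) + P(161, -43))*(B - 48453) = ((138 - 163)² + (25 - 5*161))*(-33731 - 48453) = ((-25)² + (25 - 805))*(-82184) = (625 - 780)*(-82184) = -155*(-82184) = 12738520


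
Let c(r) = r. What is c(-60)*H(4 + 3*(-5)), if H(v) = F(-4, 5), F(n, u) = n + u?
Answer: -60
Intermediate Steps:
H(v) = 1 (H(v) = -4 + 5 = 1)
c(-60)*H(4 + 3*(-5)) = -60*1 = -60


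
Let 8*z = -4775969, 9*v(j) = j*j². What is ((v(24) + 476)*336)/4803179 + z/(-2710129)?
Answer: 37596905430475/104137877600728 ≈ 0.36103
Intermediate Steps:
v(j) = j³/9 (v(j) = (j*j²)/9 = j³/9)
z = -4775969/8 (z = (⅛)*(-4775969) = -4775969/8 ≈ -5.9700e+5)
((v(24) + 476)*336)/4803179 + z/(-2710129) = (((⅑)*24³ + 476)*336)/4803179 - 4775969/8/(-2710129) = (((⅑)*13824 + 476)*336)*(1/4803179) - 4775969/8*(-1/2710129) = ((1536 + 476)*336)*(1/4803179) + 4775969/21681032 = (2012*336)*(1/4803179) + 4775969/21681032 = 676032*(1/4803179) + 4775969/21681032 = 676032/4803179 + 4775969/21681032 = 37596905430475/104137877600728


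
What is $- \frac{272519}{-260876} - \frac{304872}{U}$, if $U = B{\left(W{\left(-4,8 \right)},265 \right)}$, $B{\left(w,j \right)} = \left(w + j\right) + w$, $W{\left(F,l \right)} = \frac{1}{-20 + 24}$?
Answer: $- \frac{52974289385}{46175052} \approx -1147.3$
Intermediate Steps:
$W{\left(F,l \right)} = \frac{1}{4}$
$B{\left(w,j \right)} = j + 2 w$ ($B{\left(w,j \right)} = \left(j + w\right) + w = j + 2 w$)
$U = \frac{531}{2}$ ($U = 265 + 2 \cdot \frac{1}{4} = 265 + \frac{1}{2} = \frac{531}{2} \approx 265.5$)
$- \frac{272519}{-260876} - \frac{304872}{U} = - \frac{272519}{-260876} - \frac{304872}{\frac{531}{2}} = \left(-272519\right) \left(- \frac{1}{260876}\right) - \frac{203248}{177} = \frac{272519}{260876} - \frac{203248}{177} = - \frac{52974289385}{46175052}$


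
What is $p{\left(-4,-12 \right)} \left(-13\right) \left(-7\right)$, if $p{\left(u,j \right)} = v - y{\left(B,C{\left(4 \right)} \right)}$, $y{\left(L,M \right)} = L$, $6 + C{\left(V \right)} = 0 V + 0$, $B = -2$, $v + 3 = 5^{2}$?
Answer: $2184$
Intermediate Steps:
$v = 22$ ($v = -3 + 5^{2} = -3 + 25 = 22$)
$C{\left(V \right)} = -6$ ($C{\left(V \right)} = -6 + \left(0 V + 0\right) = -6 + \left(0 + 0\right) = -6 + 0 = -6$)
$p{\left(u,j \right)} = 24$ ($p{\left(u,j \right)} = 22 - -2 = 22 + 2 = 24$)
$p{\left(-4,-12 \right)} \left(-13\right) \left(-7\right) = 24 \left(-13\right) \left(-7\right) = \left(-312\right) \left(-7\right) = 2184$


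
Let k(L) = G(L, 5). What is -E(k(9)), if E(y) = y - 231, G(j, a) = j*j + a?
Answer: 145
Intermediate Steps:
G(j, a) = a + j² (G(j, a) = j² + a = a + j²)
k(L) = 5 + L²
E(y) = -231 + y
-E(k(9)) = -(-231 + (5 + 9²)) = -(-231 + (5 + 81)) = -(-231 + 86) = -1*(-145) = 145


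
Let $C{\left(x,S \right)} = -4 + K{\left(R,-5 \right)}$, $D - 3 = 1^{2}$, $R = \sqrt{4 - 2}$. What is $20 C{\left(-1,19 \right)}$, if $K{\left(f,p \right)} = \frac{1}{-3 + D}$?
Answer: $-60$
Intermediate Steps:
$R = \sqrt{2} \approx 1.4142$
$D = 4$ ($D = 3 + 1^{2} = 3 + 1 = 4$)
$K{\left(f,p \right)} = 1$ ($K{\left(f,p \right)} = \frac{1}{-3 + 4} = 1^{-1} = 1$)
$C{\left(x,S \right)} = -3$ ($C{\left(x,S \right)} = -4 + 1 = -3$)
$20 C{\left(-1,19 \right)} = 20 \left(-3\right) = -60$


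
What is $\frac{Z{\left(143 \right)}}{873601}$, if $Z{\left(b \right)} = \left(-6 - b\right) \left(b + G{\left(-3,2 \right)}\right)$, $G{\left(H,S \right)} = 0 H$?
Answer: $- \frac{21307}{873601} \approx -0.02439$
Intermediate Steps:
$G{\left(H,S \right)} = 0$
$Z{\left(b \right)} = b \left(-6 - b\right)$ ($Z{\left(b \right)} = \left(-6 - b\right) \left(b + 0\right) = \left(-6 - b\right) b = b \left(-6 - b\right)$)
$\frac{Z{\left(143 \right)}}{873601} = \frac{143 \left(-6 - 143\right)}{873601} = 143 \left(-6 - 143\right) \frac{1}{873601} = 143 \left(-149\right) \frac{1}{873601} = \left(-21307\right) \frac{1}{873601} = - \frac{21307}{873601}$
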